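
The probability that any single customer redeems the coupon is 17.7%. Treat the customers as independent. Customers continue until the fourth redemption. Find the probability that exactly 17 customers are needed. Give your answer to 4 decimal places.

Y = trial on which the fourth success occurs; negative binomial, r=4, p=0.177.
P(Y=17) = C(16,3) · p^4 · (1−p)^13
= 560 · 0.00098151 · 0.079469 = 0.043680

0.0437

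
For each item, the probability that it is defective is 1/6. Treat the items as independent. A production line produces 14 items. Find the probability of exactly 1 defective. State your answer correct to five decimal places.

X ~ Binomial(n=14, p=0.166667).
P(X=1) = C(14,1) · p^1 · (1−p)^13
= 14 · 0.16667 · 0.093464 = 0.2180824

0.21808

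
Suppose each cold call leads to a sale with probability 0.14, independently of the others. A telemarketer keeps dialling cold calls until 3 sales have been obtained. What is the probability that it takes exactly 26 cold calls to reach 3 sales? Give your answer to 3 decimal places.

0.026

Y = trial on which the third success occurs; negative binomial, r=3, p=0.14.
P(Y=26) = C(25,2) · p^3 · (1−p)^23
= 300 · 0.002744 · 0.03115 = 0.02564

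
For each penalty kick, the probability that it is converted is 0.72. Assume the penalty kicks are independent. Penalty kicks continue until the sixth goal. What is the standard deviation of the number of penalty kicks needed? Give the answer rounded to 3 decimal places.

1.800

Y = total penalty kicks until the sixth success; negative binomial with r=6, p=0.72.
SD(Y) = √[r(1−p)/p²] = √(3.24074) = 1.80021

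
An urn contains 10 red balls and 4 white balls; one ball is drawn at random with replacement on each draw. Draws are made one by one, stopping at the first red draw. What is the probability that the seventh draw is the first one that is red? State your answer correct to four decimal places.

0.0004

Geometric (trials to first success), p = 0.714286.
P(Y = 7) = (1−p)^6 · p = 0.00054399 · 0.714286 = 0.000389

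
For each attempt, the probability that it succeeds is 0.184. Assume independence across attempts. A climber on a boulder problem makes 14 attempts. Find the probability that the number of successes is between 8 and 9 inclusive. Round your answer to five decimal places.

X ~ Binomial(14, 0.184); P(8 ≤ X ≤ 9) = Σ C(14,k) p^k (1−p)^(14−k) over k:
  k=8: C(14,8)·0.184^8·0.816^6 = 0.0011648
  k=9: C(14,9)·0.184^9·0.816^5 = 0.0001751
Total = 0.0013399

0.00134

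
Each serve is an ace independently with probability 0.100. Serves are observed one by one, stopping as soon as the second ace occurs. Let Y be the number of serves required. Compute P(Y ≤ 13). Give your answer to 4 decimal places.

Finishing within 13 serves ⇔ at least 2 successes in the first 13. With X ~ Binomial(13, 0.10), P(Y ≤ 13) = 1 − P(X ≤ 1).
  k=0: C(13,0)·0.10^0·0.90^13 = 0.254187
  k=1: C(13,1)·0.10^1·0.90^12 = 0.367158
1 − 0.621345 = 0.378655

0.3787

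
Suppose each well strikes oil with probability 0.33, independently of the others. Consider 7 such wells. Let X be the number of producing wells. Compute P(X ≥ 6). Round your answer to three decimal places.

0.006

X ~ Binomial(7, 0.33); P(X ≥ 6) = Σ C(7,k) p^k (1−p)^(7−k) over k:
  k=6: C(7,6)·0.33^6·0.67^1 = 0.00606
  k=7: C(7,7)·0.33^7·0.67^0 = 0.00043
Total = 0.00648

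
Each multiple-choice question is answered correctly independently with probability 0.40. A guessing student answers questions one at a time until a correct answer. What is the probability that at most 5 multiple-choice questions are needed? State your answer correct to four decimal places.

0.9222

Y = number of multiple-choice questions to the first success; geometric, p = 0.40.
P(Y ≤ 5) = 1 − (1−p)^5 = 1 − 0.077760 = 0.922240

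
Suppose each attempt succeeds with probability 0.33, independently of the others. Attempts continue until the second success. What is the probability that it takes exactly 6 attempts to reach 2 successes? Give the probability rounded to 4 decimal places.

0.1097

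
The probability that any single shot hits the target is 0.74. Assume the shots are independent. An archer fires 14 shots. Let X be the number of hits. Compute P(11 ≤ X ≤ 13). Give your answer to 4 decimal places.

X ~ Binomial(14, 0.74); P(11 ≤ X ≤ 13) = Σ C(14,k) p^k (1−p)^(14−k) over k:
  k=11: C(14,11)·0.74^11·0.26^3 = 0.233115
  k=12: C(14,12)·0.74^12·0.26^2 = 0.165870
  k=13: C(14,13)·0.74^13·0.26^1 = 0.072630
Total = 0.471615

0.4716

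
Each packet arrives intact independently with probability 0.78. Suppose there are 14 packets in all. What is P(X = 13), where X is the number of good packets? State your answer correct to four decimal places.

0.1218

X ~ Binomial(n=14, p=0.78).
P(X=13) = C(14,13) · p^13 · (1−p)^1
= 14 · 0.039558 · 0.22 = 0.121837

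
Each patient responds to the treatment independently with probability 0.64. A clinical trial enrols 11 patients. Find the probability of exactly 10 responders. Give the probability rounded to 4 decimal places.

0.0457

X ~ Binomial(n=11, p=0.64).
P(X=10) = C(11,10) · p^10 · (1−p)^1
= 11 · 0.011529 · 0.36 = 0.045656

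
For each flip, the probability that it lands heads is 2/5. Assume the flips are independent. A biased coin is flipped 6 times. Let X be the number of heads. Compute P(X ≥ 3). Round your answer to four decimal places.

0.4557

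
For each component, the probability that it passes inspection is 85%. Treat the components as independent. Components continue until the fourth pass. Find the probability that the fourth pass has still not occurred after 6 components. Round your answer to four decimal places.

0.0473

Needing more than 6 components ⇔ fewer than 4 successes in the first 6. With X ~ Binomial(6, 0.85), P(Y > 6) = P(X ≤ 3).
  k=0: C(6,0)·0.85^0·0.15^6 = 0.000011
  k=1: C(6,1)·0.85^1·0.15^5 = 0.000387
  k=2: C(6,2)·0.85^2·0.15^4 = 0.005486
  k=3: C(6,3)·0.85^3·0.15^3 = 0.041453
P(X ≤ 3) = 0.047339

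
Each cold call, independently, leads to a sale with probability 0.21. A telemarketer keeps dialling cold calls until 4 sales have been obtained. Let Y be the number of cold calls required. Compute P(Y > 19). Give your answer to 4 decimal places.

Needing more than 19 cold calls ⇔ fewer than 4 successes in the first 19. With X ~ Binomial(19, 0.21), P(Y > 19) = P(X ≤ 3).
  k=0: C(19,0)·0.21^0·0.79^19 = 0.011348
  k=1: C(19,1)·0.21^1·0.79^18 = 0.057314
  k=2: C(19,2)·0.21^2·0.79^17 = 0.137118
  k=3: C(19,3)·0.21^3·0.79^16 = 0.206545
P(X ≤ 3) = 0.412325

0.4123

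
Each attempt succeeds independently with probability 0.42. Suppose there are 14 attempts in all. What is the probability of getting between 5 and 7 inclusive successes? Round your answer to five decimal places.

0.58013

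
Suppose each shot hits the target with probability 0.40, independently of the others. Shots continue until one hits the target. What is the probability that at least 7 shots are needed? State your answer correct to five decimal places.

Y = number of shots to the first success; geometric, p = 0.40.
P(Y > 6) = P(first 6 all fail) = (1−p)^6 = 0.0466560

0.04666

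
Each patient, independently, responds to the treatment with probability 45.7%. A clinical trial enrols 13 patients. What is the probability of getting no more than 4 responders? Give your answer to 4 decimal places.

0.2128

X ~ Binomial(13, 0.457); P(X ≤ 4) = Σ C(13,k) p^k (1−p)^(13−k) over k:
  k=0: C(13,0)·0.457^0·0.543^13 = 0.000357
  k=1: C(13,1)·0.457^1·0.543^12 = 0.003904
  k=2: C(13,2)·0.457^2·0.543^11 = 0.019712
  k=3: C(13,3)·0.457^3·0.543^10 = 0.060829
  k=4: C(13,4)·0.457^4·0.543^9 = 0.127988
Total = 0.212789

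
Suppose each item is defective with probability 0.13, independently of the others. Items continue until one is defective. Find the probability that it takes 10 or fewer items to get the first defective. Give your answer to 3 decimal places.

Y = number of items to the first success; geometric, p = 0.13.
P(Y ≤ 10) = 1 − (1−p)^10 = 1 − 0.24842 = 0.75158

0.752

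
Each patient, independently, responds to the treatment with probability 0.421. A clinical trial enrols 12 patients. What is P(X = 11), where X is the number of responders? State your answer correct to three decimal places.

X ~ Binomial(n=12, p=0.421).
P(X=11) = C(12,11) · p^11 · (1−p)^1
= 12 · 7.3638e-05 · 0.579 = 0.00051

0.001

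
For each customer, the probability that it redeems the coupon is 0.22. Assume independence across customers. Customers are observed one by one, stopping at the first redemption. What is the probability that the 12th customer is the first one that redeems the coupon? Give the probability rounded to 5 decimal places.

Geometric (trials to first success), p = 0.22.
P(Y = 12) = (1−p)^11 · p = 0.065019 · 0.22 = 0.0143042

0.01430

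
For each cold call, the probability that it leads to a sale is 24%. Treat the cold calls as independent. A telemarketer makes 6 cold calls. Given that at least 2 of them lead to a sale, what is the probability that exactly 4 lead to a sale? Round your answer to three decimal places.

X ~ Binomial(6, 0.24). Want P(X=4 | X≥2) = P(X=4) / P(X≥2).
P(X=4) = C(6,4)·0.24^4·0.76^2 = 0.02875
P(X≥2) = 1 − 0.19270 − 0.36512 = 0.44218
Ratio = 0.02875 / 0.44218 = 0.06501

0.065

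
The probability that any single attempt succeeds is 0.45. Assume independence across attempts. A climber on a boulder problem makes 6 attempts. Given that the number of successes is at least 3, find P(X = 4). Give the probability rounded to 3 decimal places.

X ~ Binomial(6, 0.45). Want P(X=4 | X≥3) = P(X=4) / P(X≥3).
P(X=4) = C(6,4)·0.45^4·0.55^2 = 0.18607
P(X≥3) = 1 − 0.02768 − 0.13589 − 0.27795 = 0.55848
Ratio = 0.18607 / 0.55848 = 0.33316

0.333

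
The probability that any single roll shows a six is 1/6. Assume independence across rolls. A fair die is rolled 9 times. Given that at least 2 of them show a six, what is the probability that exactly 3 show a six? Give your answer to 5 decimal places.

0.28477

X ~ Binomial(9, 0.166667). Want P(X=3 | X≥2) = P(X=3) / P(X≥2).
P(X=3) = C(9,3)·0.166667^3·0.833333^6 = 0.1302381
P(X≥2) = 1 − 0.1938067 − 0.3488521 = 0.4573412
Ratio = 0.1302381 / 0.4573412 = 0.2847723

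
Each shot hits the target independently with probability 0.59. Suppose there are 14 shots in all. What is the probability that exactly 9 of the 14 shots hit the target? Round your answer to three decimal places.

0.201

X ~ Binomial(n=14, p=0.59).
P(X=9) = C(14,9) · p^9 · (1−p)^5
= 2002 · 0.008663 · 0.011586 = 0.20093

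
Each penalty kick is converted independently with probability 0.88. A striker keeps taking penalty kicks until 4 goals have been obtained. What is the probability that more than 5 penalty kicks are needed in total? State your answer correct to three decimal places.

0.112

Needing more than 5 penalty kicks ⇔ fewer than 4 successes in the first 5. With X ~ Binomial(5, 0.88), P(Y > 5) = P(X ≤ 3).
  k=0: C(5,0)·0.88^0·0.12^5 = 0.00002
  k=1: C(5,1)·0.88^1·0.12^4 = 0.00091
  k=2: C(5,2)·0.88^2·0.12^3 = 0.01338
  k=3: C(5,3)·0.88^3·0.12^2 = 0.09813
P(X ≤ 3) = 0.11245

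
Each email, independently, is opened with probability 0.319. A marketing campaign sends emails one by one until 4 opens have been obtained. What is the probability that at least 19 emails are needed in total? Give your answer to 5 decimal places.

0.12590

Needing more than 18 emails ⇔ fewer than 4 successes in the first 18. With X ~ Binomial(18, 0.319), P(Y > 18) = P(X ≤ 3).
  k=0: C(18,0)·0.319^0·0.681^18 = 0.0009923
  k=1: C(18,1)·0.319^1·0.681^17 = 0.0083669
  k=2: C(18,2)·0.319^2·0.681^16 = 0.0333140
  k=3: C(18,3)·0.319^3·0.681^15 = 0.0832279
P(X ≤ 3) = 0.1259011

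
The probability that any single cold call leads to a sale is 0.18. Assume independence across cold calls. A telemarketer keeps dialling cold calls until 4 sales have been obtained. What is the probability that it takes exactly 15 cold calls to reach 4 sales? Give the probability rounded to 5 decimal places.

Y = trial on which the fourth success occurs; negative binomial, r=4, p=0.18.
P(Y=15) = C(14,3) · p^4 · (1−p)^11
= 364 · 0.0010498 · 0.11271 = 0.0430669

0.04307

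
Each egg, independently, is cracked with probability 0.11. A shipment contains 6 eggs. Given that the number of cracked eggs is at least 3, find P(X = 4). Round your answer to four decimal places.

0.0845

X ~ Binomial(6, 0.11). Want P(X=4 | X≥3) = P(X=4) / P(X≥3).
P(X=4) = C(6,4)·0.11^4·0.89^2 = 0.001740
P(X≥3) = 1 − 0.496981 − 0.368548 − 0.113877 = 0.020594
Ratio = 0.001740 / 0.020594 = 0.084471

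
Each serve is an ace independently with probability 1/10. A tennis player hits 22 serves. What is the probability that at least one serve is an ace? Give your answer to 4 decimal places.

0.9015

P(at least one) = 1 − P(none) = 1 − (1 − 0.10)^22
= 1 − 0.098477 = 0.901523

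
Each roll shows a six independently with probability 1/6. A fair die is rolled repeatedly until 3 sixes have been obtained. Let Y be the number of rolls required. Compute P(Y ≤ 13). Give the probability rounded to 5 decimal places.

0.37192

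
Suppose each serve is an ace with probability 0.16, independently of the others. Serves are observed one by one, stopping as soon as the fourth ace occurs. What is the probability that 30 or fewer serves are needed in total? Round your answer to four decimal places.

Finishing within 30 serves ⇔ at least 4 successes in the first 30. With X ~ Binomial(30, 0.16), P(Y ≤ 30) = 1 − P(X ≤ 3).
  k=0: C(30,0)·0.16^0·0.84^30 = 0.005350
  k=1: C(30,1)·0.16^1·0.84^29 = 0.030573
  k=2: C(30,2)·0.16^2·0.84^28 = 0.084440
  k=3: C(30,3)·0.16^3·0.84^27 = 0.150116
1 − 0.270480 = 0.729520

0.7295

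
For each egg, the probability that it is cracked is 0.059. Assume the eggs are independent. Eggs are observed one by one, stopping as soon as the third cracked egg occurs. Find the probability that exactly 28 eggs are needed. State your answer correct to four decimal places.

Y = trial on which the third success occurs; negative binomial, r=3, p=0.059.
P(Y=28) = C(27,2) · p^3 · (1−p)^25
= 351 · 0.00020538 · 0.21865 = 0.015762

0.0158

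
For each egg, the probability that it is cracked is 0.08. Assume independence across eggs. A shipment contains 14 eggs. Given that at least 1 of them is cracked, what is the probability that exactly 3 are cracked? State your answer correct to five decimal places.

X ~ Binomial(14, 0.08). Want P(X=3 | X≥1) = P(X=3) / P(X≥1).
P(X=3) = C(14,3)·0.08^3·0.92^11 = 0.0744796
P(X≥1) = 1 − 0.3111928 = 0.6888072
Ratio = 0.0744796 / 0.6888072 = 0.1081284

0.10813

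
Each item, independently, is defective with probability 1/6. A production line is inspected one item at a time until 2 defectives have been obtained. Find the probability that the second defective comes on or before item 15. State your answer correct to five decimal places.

Finishing within 15 items ⇔ at least 2 successes in the first 15. With X ~ Binomial(15, 0.166667), P(Y ≤ 15) = 1 − P(X ≤ 1).
  k=0: C(15,0)·0.166667^0·0.833333^15 = 0.0649055
  k=1: C(15,1)·0.166667^1·0.833333^14 = 0.1947164
1 − 0.2596219 = 0.7403781

0.74038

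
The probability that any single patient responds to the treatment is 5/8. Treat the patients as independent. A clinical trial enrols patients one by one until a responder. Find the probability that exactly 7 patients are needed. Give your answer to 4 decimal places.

Geometric (trials to first success), p = 0.625.
P(Y = 7) = (1−p)^6 · p = 0.0027809 · 0.625 = 0.001738

0.0017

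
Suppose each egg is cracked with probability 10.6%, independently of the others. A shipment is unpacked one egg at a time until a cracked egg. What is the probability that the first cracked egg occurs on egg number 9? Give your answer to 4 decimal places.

0.0433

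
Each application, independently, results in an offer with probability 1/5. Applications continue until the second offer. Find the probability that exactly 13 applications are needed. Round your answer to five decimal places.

Y = trial on which the second success occurs; negative binomial, r=2, p=0.20.
P(Y=13) = C(12,1) · p^2 · (1−p)^11
= 12 · 0.04 · 0.085899 = 0.0412317

0.04123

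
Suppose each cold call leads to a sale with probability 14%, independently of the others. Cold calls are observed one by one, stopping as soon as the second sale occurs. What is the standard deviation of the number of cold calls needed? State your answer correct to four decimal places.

Y = total cold calls until the second success; negative binomial with r=2, p=0.14.
SD(Y) = √[r(1−p)/p²] = √(87.755102) = 9.367769

9.3678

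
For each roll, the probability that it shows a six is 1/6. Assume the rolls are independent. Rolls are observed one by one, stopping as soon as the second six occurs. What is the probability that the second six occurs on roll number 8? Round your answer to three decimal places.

0.065

Y = trial on which the second success occurs; negative binomial, r=2, p=0.166667.
P(Y=8) = C(7,1) · p^2 · (1−p)^6
= 7 · 0.027778 · 0.3349 = 0.06512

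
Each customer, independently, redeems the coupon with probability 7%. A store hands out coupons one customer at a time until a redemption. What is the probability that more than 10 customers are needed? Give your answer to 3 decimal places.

0.484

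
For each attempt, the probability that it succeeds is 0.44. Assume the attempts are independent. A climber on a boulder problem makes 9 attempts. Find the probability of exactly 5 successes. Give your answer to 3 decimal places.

X ~ Binomial(n=9, p=0.44).
P(X=5) = C(9,5) · p^5 · (1−p)^4
= 126 · 0.016492 · 0.098345 = 0.20436

0.204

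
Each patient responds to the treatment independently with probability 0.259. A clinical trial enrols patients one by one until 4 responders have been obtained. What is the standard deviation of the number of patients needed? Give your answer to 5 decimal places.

Y = total patients until the fourth success; negative binomial with r=4, p=0.259.
SD(Y) = √[r(1−p)/p²] = √(44.1853878) = 6.6472090

6.64721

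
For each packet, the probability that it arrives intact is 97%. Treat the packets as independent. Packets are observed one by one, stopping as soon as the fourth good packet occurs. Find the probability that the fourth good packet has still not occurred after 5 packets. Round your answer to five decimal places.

0.00847

Needing more than 5 packets ⇔ fewer than 4 successes in the first 5. With X ~ Binomial(5, 0.97), P(Y > 5) = P(X ≤ 3).
  k=0: C(5,0)·0.97^0·0.03^5 = 0.0000000
  k=1: C(5,1)·0.97^1·0.03^4 = 0.0000039
  k=2: C(5,2)·0.97^2·0.03^3 = 0.0002540
  k=3: C(5,3)·0.97^3·0.03^2 = 0.0082141
P(X ≤ 3) = 0.0084721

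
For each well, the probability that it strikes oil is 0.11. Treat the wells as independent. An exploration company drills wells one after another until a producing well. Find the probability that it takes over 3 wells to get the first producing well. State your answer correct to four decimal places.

0.7050

Y = number of wells to the first success; geometric, p = 0.11.
P(Y > 3) = P(first 3 all fail) = (1−p)^3 = 0.704969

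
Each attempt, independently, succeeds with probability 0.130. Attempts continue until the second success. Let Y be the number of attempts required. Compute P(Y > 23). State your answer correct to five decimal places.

0.18031

Needing more than 23 attempts ⇔ fewer than 2 successes in the first 23. With X ~ Binomial(23, 0.13), P(Y > 23) = P(X ≤ 1).
  k=0: C(23,0)·0.13^0·0.87^23 = 0.0406390
  k=1: C(23,1)·0.13^1·0.87^22 = 0.1396673
P(X ≤ 1) = 0.1803063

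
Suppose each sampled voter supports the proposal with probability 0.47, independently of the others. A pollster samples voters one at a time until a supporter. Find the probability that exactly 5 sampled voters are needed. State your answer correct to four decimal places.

0.0371

Geometric (trials to first success), p = 0.47.
P(Y = 5) = (1−p)^4 · p = 0.078905 · 0.47 = 0.037085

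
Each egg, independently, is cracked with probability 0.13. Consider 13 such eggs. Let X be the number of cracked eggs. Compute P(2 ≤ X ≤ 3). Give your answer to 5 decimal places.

X ~ Binomial(13, 0.13); P(2 ≤ X ≤ 3) = Σ C(13,k) p^k (1−p)^(13−k) over k:
  k=2: C(13,2)·0.13^2·0.87^11 = 0.2849004
  k=3: C(13,3)·0.13^3·0.87^10 = 0.1560949
Total = 0.4409953

0.44100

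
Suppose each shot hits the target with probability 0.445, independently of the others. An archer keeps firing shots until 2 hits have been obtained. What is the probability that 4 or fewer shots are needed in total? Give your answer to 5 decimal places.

0.60082

Finishing within 4 shots ⇔ at least 2 successes in the first 4. With X ~ Binomial(4, 0.445), P(Y ≤ 4) = 1 − P(X ≤ 1).
  k=0: C(4,0)·0.445^0·0.555^4 = 0.0948794
  k=1: C(4,1)·0.445^1·0.555^3 = 0.3042979
1 − 0.3991773 = 0.6008227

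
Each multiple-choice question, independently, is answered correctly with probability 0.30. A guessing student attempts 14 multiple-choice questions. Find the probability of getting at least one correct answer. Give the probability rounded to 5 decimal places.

P(at least one) = 1 − P(none) = 1 − (1 − 0.30)^14
= 1 − 0.0067822 = 0.9932178

0.99322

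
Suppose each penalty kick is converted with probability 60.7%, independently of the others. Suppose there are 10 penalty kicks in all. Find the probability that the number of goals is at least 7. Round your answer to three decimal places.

X ~ Binomial(10, 0.607); P(X ≥ 7) = Σ C(10,k) p^k (1−p)^(10−k) over k:
  k=7: C(10,7)·0.607^7·0.393^3 = 0.22115
  k=8: C(10,8)·0.607^8·0.393^2 = 0.12809
  k=9: C(10,9)·0.607^9·0.393^1 = 0.04396
  k=10: C(10,10)·0.607^10·0.393^0 = 0.00679
Total = 0.39999

0.400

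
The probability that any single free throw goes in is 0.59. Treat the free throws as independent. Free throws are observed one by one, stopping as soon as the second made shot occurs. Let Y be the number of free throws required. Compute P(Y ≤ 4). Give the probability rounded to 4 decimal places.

0.8091

Finishing within 4 free throws ⇔ at least 2 successes in the first 4. With X ~ Binomial(4, 0.59), P(Y ≤ 4) = 1 − P(X ≤ 1).
  k=0: C(4,0)·0.59^0·0.41^4 = 0.028258
  k=1: C(4,1)·0.59^1·0.41^3 = 0.162654
1 − 0.190911 = 0.809089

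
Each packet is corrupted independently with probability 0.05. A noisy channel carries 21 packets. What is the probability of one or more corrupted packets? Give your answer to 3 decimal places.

0.659

P(at least one) = 1 − P(none) = 1 − (1 − 0.05)^21
= 1 − 0.34056 = 0.65944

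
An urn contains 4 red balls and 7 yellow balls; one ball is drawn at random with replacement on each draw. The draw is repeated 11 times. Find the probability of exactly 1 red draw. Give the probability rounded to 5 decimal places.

0.04356

X ~ Binomial(n=11, p=0.363636).
P(X=1) = C(11,1) · p^1 · (1−p)^10
= 11 · 0.36364 · 0.010891 = 0.0435626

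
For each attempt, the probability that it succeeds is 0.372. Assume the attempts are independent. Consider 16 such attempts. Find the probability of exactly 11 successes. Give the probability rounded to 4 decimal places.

X ~ Binomial(n=16, p=0.372).
P(X=11) = C(16,11) · p^11 · (1−p)^5
= 4368 · 1.8879e-05 · 0.097678 = 0.008055

0.0081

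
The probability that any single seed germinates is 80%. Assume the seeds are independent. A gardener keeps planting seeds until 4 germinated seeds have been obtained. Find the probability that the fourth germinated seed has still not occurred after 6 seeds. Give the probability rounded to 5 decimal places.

0.09888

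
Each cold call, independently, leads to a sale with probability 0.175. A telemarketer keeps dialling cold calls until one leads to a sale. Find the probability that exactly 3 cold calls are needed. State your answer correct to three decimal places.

Geometric (trials to first success), p = 0.175.
P(Y = 3) = (1−p)^2 · p = 0.68063 · 0.175 = 0.11911

0.119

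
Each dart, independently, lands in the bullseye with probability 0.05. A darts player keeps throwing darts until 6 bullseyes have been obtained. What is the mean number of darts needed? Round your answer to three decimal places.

Y = total darts until the sixth success; negative binomial with r=6, p=0.05.
E[Y] = r / p = 6 / 0.05 = 120.00000

120.000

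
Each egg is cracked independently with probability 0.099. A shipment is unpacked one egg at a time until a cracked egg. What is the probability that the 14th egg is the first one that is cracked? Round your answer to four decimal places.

Geometric (trials to first success), p = 0.099.
P(Y = 14) = (1−p)^13 · p = 0.25788 · 0.099 = 0.025530

0.0255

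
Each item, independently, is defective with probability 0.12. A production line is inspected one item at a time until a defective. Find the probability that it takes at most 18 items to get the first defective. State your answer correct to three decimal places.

0.900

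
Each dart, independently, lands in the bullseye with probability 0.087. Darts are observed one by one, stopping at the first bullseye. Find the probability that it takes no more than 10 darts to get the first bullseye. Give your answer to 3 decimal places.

Y = number of darts to the first success; geometric, p = 0.087.
P(Y ≤ 10) = 1 − (1−p)^10 = 1 − 0.40245 = 0.59755

0.598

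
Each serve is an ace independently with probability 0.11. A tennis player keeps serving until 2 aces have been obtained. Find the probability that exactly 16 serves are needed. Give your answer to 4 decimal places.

Y = trial on which the second success occurs; negative binomial, r=2, p=0.11.
P(Y=16) = C(15,1) · p^2 · (1−p)^14
= 15 · 0.0121 · 0.19564 = 0.035509

0.0355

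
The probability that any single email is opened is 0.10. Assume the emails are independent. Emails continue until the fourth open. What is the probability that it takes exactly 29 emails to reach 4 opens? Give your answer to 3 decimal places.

0.024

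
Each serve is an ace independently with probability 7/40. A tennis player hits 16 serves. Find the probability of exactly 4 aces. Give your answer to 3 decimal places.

0.170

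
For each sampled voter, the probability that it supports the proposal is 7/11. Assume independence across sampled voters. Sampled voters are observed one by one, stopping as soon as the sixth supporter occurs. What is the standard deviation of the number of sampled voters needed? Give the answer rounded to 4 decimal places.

Y = total sampled voters until the sixth success; negative binomial with r=6, p=0.636364.
SD(Y) = √[r(1−p)/p²] = √(5.387755) = 2.321154

2.3212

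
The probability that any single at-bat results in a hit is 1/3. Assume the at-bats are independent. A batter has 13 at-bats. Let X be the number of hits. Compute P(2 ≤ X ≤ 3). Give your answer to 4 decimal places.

X ~ Binomial(13, 0.333333); P(2 ≤ X ≤ 3) = Σ C(13,k) p^k (1−p)^(13−k) over k:
  k=2: C(13,2)·0.333333^2·0.666667^11 = 0.100196
  k=3: C(13,3)·0.333333^3·0.666667^10 = 0.183692
Total = 0.283887

0.2839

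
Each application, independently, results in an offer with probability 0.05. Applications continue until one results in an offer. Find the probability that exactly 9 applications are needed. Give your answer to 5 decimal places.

0.03317

Geometric (trials to first success), p = 0.05.
P(Y = 9) = (1−p)^8 · p = 0.66342 · 0.05 = 0.0331710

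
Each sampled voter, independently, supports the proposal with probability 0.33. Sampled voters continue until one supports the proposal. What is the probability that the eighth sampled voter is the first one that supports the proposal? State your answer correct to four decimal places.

0.0200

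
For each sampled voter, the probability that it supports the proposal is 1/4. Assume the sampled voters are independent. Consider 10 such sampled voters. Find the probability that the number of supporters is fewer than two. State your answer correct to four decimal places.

X ~ Binomial(10, 0.25); P(X ≤ 1) = Σ C(10,k) p^k (1−p)^(10−k) over k:
  k=0: C(10,0)·0.25^0·0.75^10 = 0.056314
  k=1: C(10,1)·0.25^1·0.75^9 = 0.187712
Total = 0.244025

0.2440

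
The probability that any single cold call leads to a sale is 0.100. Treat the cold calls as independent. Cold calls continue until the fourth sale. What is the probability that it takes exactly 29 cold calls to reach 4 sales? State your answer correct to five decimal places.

0.02352

Y = trial on which the fourth success occurs; negative binomial, r=4, p=0.10.
P(Y=29) = C(28,3) · p^4 · (1−p)^25
= 3276 · 0.0001 · 0.07179 = 0.0235183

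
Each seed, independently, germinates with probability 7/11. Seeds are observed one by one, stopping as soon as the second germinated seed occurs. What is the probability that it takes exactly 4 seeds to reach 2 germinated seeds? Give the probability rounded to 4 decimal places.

0.1606

Y = trial on which the second success occurs; negative binomial, r=2, p=0.636364.
P(Y=4) = C(3,1) · p^2 · (1−p)^2
= 3 · 0.40496 · 0.13223 = 0.160645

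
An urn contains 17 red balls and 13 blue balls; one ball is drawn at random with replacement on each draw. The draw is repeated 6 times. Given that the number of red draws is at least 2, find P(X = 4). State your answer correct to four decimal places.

X ~ Binomial(6, 0.566667). Want P(X=4 | X≥2) = P(X=4) / P(X≥2).
P(X=4) = C(6,4)·0.566667^4·0.433333^2 = 0.290433
P(X≥2) = 1 − 0.006621 − 0.051950 = 0.941428
Ratio = 0.290433 / 0.941428 = 0.308503

0.3085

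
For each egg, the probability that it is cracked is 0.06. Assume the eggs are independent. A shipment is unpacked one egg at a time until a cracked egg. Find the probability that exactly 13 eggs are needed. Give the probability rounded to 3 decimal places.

Geometric (trials to first success), p = 0.06.
P(Y = 13) = (1−p)^12 · p = 0.47592 · 0.06 = 0.02856

0.029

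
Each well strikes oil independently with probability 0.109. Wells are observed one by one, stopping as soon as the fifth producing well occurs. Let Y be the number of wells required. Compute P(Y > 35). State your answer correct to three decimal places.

Needing more than 35 wells ⇔ fewer than 5 successes in the first 35. With X ~ Binomial(35, 0.109), P(Y > 35) = P(X ≤ 4).
  k=0: C(35,0)·0.109^0·0.891^35 = 0.01761
  k=1: C(35,1)·0.109^1·0.891^34 = 0.07539
  k=2: C(35,2)·0.109^2·0.891^33 = 0.15680
  k=3: C(35,3)·0.109^3·0.891^32 = 0.21100
  k=4: C(35,4)·0.109^4·0.891^31 = 0.20650
P(X ≤ 4) = 0.66729

0.667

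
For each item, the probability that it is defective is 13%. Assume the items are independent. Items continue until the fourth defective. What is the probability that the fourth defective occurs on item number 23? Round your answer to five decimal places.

Y = trial on which the fourth success occurs; negative binomial, r=4, p=0.13.
P(Y=23) = C(22,3) · p^4 · (1−p)^19
= 1540 · 0.00028561 · 0.070936 = 0.0312004

0.03120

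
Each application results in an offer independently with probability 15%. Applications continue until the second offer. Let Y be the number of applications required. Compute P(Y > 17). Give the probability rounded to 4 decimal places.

Needing more than 17 applications ⇔ fewer than 2 successes in the first 17. With X ~ Binomial(17, 0.15), P(Y > 17) = P(X ≤ 1).
  k=0: C(17,0)·0.15^0·0.85^17 = 0.063113
  k=1: C(17,1)·0.15^1·0.85^16 = 0.189340
P(X ≤ 1) = 0.252454

0.2525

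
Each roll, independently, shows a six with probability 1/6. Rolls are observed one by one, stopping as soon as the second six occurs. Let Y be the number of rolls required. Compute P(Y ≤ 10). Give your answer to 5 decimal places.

Finishing within 10 rolls ⇔ at least 2 successes in the first 10. With X ~ Binomial(10, 0.166667), P(Y ≤ 10) = 1 − P(X ≤ 1).
  k=0: C(10,0)·0.166667^0·0.833333^10 = 0.1615056
  k=1: C(10,1)·0.166667^1·0.833333^9 = 0.3230112
1 − 0.4845167 = 0.5154833

0.51548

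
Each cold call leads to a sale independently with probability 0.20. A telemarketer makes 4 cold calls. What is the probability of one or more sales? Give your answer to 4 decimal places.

0.5904

P(at least one) = 1 − P(none) = 1 − (1 − 0.20)^4
= 1 − 0.409600 = 0.590400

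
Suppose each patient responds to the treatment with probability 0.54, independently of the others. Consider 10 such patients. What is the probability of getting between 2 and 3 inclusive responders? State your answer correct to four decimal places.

X ~ Binomial(10, 0.54); P(2 ≤ X ≤ 3) = Σ C(10,k) p^k (1−p)^(10−k) over k:
  k=2: C(10,2)·0.54^2·0.46^8 = 0.026306
  k=3: C(10,3)·0.54^3·0.46^7 = 0.082351
Total = 0.108657

0.1087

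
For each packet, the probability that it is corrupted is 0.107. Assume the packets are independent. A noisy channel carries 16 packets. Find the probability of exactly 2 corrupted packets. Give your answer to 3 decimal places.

0.282

X ~ Binomial(n=16, p=0.107).
P(X=2) = C(16,2) · p^2 · (1−p)^14
= 120 · 0.011449 · 0.20508 = 0.28175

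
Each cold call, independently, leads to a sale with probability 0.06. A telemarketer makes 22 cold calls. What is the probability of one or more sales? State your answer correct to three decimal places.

P(at least one) = 1 − P(none) = 1 − (1 − 0.06)^22
= 1 − 0.25634 = 0.74366

0.744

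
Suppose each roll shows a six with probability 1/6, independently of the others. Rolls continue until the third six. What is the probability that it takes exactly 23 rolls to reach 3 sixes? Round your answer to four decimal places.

Y = trial on which the third success occurs; negative binomial, r=3, p=0.166667.
P(Y=23) = C(22,2) · p^3 · (1−p)^20
= 231 · 0.0046296 · 0.026084 = 0.027895

0.0279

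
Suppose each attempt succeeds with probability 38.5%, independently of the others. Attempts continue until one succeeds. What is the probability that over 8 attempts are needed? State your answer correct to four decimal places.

Y = number of attempts to the first success; geometric, p = 0.385.
P(Y > 8) = P(first 8 all fail) = (1−p)^8 = 0.020464

0.0205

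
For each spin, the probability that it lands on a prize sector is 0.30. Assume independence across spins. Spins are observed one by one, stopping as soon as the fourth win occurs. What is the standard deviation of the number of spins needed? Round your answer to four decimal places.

5.5777

Y = total spins until the fourth success; negative binomial with r=4, p=0.30.
SD(Y) = √[r(1−p)/p²] = √(31.111111) = 5.577734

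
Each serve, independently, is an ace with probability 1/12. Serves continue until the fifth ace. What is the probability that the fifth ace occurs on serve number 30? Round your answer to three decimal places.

Y = trial on which the fifth success occurs; negative binomial, r=5, p=0.083333.
P(Y=30) = C(29,4) · p^5 · (1−p)^25
= 23751 · 4.0188e-06 · 0.11358 = 0.01084

0.011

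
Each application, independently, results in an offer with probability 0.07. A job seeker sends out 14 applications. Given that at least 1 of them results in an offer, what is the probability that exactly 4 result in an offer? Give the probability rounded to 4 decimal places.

0.0182

X ~ Binomial(14, 0.07). Want P(X=4 | X≥1) = P(X=4) / P(X≥1).
P(X=4) = C(14,4)·0.07^4·0.93^10 = 0.011632
P(X≥1) = 1 − 0.362044 = 0.637956
Ratio = 0.011632 / 0.637956 = 0.018233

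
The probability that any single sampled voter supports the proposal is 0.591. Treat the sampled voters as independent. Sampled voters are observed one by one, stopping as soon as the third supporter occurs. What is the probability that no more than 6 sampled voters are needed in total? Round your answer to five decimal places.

0.80813

Finishing within 6 sampled voters ⇔ at least 3 successes in the first 6. With X ~ Binomial(6, 0.591), P(Y ≤ 6) = 1 − P(X ≤ 2).
  k=0: C(6,0)·0.591^0·0.409^6 = 0.0046810
  k=1: C(6,1)·0.591^1·0.409^5 = 0.0405840
  k=2: C(6,2)·0.591^2·0.409^4 = 0.1466086
1 − 0.1918737 = 0.8081263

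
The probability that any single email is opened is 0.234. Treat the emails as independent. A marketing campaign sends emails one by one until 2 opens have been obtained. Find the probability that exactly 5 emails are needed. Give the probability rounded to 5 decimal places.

0.09844

Y = trial on which the second success occurs; negative binomial, r=2, p=0.234.
P(Y=5) = C(4,1) · p^2 · (1−p)^3
= 4 · 0.054756 · 0.44946 = 0.0984415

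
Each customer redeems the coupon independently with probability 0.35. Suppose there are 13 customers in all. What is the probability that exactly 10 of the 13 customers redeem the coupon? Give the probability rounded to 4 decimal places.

X ~ Binomial(n=13, p=0.35).
P(X=10) = C(13,10) · p^10 · (1−p)^3
= 286 · 2.7585e-05 · 0.27463 = 0.002167

0.0022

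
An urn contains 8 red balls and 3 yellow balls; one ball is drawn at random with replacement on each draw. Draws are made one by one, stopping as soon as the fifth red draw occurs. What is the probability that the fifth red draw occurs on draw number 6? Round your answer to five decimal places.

Y = trial on which the fifth success occurs; negative binomial, r=5, p=0.727273.
P(Y=6) = C(5,4) · p^5 · (1−p)^1
= 5 · 0.20346 · 0.27273 = 0.2774502

0.27745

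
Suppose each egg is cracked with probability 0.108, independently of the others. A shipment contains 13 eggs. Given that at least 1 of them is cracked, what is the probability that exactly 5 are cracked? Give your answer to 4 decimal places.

0.0098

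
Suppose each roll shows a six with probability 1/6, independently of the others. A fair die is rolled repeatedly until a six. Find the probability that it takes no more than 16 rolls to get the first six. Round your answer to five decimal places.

Y = number of rolls to the first success; geometric, p = 0.166667.
P(Y ≤ 16) = 1 − (1−p)^16 = 1 − 0.0540879 = 0.9459121

0.94591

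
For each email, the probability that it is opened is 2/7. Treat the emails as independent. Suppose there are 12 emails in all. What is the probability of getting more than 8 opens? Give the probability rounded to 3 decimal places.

X ~ Binomial(12, 0.285714); P(X ≥ 9) = Σ C(12,k) p^k (1−p)^(12−k) over k:
  k=9: C(12,9)·0.285714^9·0.714286^3 = 0.00102
  k=10: C(12,10)·0.285714^10·0.714286^2 = 0.00012
  k=11: C(12,11)·0.285714^11·0.714286^1 = 0.00001
  k=12: C(12,12)·0.285714^12·0.714286^0 = 0.00000
Total = 0.00115

0.001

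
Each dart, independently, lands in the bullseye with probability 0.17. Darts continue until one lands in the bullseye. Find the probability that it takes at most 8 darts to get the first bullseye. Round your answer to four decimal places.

0.7748

Y = number of darts to the first success; geometric, p = 0.17.
P(Y ≤ 8) = 1 − (1−p)^8 = 1 − 0.225229 = 0.774771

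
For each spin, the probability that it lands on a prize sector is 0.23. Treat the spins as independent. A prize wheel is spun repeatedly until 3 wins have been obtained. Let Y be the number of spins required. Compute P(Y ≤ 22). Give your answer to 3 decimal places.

Finishing within 22 spins ⇔ at least 3 successes in the first 22. With X ~ Binomial(22, 0.23), P(Y ≤ 22) = 1 − P(X ≤ 2).
  k=0: C(22,0)·0.23^0·0.77^22 = 0.00318
  k=1: C(22,1)·0.23^1·0.77^21 = 0.02091
  k=2: C(22,2)·0.23^2·0.77^20 = 0.06560
1 − 0.08969 = 0.91031

0.910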